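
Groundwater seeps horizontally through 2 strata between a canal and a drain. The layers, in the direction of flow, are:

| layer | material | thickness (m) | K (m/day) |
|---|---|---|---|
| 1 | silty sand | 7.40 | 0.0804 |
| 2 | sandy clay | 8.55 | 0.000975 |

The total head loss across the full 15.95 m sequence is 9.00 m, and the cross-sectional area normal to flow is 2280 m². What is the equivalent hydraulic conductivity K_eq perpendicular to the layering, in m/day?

Flow is perpendicular to layering, so the layers act in series and the equivalent K is the thickness-weighted harmonic mean.
Total thickness L = 7.40 + 8.55 = 15.95 m.
Σ(b_i/K_i) = 7.40/0.0804 + 8.55/0.000975 = 8861 d.
K_eq = L / Σ(b_i/K_i) = 15.95 / 8861 = 0.001800 m/day.

0.00180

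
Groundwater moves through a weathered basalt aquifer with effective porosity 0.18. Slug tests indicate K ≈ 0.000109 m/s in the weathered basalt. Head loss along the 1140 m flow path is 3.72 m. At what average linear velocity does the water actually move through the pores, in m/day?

Convert K: 0.000109 m/s × 86400 = 9.418 m/day.
Hydraulic gradient i = Δh / L = 3.72 / 1140 = 0.003263.
Darcy flux q = K · i = 9.418 × 0.003263 = 0.03073 m/day.
Seepage velocity v = q / n_e = 0.03073 / 0.18 = 0.1707 m/day.

0.171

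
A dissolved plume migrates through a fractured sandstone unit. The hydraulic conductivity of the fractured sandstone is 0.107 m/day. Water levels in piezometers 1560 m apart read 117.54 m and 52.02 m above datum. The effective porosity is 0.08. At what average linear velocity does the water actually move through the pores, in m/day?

Hydraulic gradient i = (117.54 − 52.02) / 1560 = 65.52 / 1560 = 0.04200.
Darcy flux q = K · i = 0.1070 × 0.04200 = 0.004494 m/day.
Seepage velocity v = q / n_e = 0.004494 / 0.08 = 0.05617 m/day.

0.0562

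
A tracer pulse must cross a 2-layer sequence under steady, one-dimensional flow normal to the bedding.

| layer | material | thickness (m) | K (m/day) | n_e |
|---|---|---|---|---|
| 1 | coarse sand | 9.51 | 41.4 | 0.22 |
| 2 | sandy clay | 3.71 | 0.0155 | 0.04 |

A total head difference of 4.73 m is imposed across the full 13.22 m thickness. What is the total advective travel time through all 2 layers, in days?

With flow normal to the layers, continuity requires the same specific discharge q through every layer.
Σ(b_i/K_i) = 9.51/41.4 + 3.71/0.0155 = 239.6 d.
q = Δh / Σ(b_i/K_i) = 4.73 / 239.6 = 0.01974 m/day.
In each layer the seepage velocity is v_i = q/n_i, so the layer transit time is t_i = b_i·n_i / q:
  layer 1 (coarse sand): t_1 = 9.51 × 0.22 / 0.01974 = 106.0 d
  layer 2 (sandy clay): t_2 = 3.71 × 0.04 / 0.01974 = 7.517 d
Total t = Σ t_i = 113.5 days.

113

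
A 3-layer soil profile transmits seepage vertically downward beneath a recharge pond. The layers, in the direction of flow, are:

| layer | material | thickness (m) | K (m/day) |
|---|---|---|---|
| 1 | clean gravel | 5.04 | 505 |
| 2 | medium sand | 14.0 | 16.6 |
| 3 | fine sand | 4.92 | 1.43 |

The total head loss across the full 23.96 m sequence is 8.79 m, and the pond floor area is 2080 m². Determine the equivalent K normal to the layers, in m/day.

5.58

Flow is perpendicular to layering, so the layers act in series and the equivalent K is the thickness-weighted harmonic mean.
Total thickness L = 5.04 + 14.0 + 4.92 = 23.96 m.
Σ(b_i/K_i) = 5.04/505 + 14.0/16.6 + 4.92/1.43 = 4.294 d.
K_eq = L / Σ(b_i/K_i) = 23.96 / 4.294 = 5.580 m/day.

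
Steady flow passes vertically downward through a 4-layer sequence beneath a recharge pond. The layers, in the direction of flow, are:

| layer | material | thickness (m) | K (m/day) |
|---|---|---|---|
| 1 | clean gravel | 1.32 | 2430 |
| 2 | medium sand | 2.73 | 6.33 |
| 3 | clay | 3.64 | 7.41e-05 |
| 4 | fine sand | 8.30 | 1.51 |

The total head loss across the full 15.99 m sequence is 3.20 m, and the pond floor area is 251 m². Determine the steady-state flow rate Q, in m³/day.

Flow is perpendicular to layering, so the layers act in series and the equivalent K is the thickness-weighted harmonic mean.
Total thickness L = 1.32 + 2.73 + 3.64 + 8.30 = 15.99 m.
Σ(b_i/K_i) = 1.32/2430 + 2.73/6.33 + 3.64/7.41e-05 + 8.30/1.51 = 49129 d.
K_eq = L / Σ(b_i/K_i) = 15.99 / 49129 = 0.0003255 m/day.
Q = K_eq · A · (Δh/L) = 0.0003255 × 251 × (3.20/15.99) = 0.01635 m³/day.

0.0163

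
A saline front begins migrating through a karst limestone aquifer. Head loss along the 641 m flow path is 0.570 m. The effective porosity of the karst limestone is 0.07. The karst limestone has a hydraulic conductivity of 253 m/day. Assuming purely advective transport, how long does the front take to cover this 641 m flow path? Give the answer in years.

0.546

Hydraulic gradient i = Δh / L = 0.570 / 641 = 0.0008892.
Darcy flux q = K · i = 253.0 × 0.0008892 = 0.2250 m/day.
Seepage velocity v = q / n_e = 0.2250 / 0.07 = 3.214 m/day.
Travel time t = L / v = 641 / 3.214 = 199.4 days = 0.5460 years.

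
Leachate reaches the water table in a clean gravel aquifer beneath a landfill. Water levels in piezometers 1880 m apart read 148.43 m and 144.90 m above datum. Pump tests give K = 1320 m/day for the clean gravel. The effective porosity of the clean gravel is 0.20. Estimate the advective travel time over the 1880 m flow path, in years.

0.415

Hydraulic gradient i = (148.43 − 144.90) / 1880 = 3.53 / 1880 = 0.001878.
Darcy flux q = K · i = 1320 × 0.001878 = 2.479 m/day.
Seepage velocity v = q / n_e = 2.479 / 0.20 = 12.39 m/day.
Travel time t = L / v = 1880 / 12.39 = 151.7 days = 0.4153 years.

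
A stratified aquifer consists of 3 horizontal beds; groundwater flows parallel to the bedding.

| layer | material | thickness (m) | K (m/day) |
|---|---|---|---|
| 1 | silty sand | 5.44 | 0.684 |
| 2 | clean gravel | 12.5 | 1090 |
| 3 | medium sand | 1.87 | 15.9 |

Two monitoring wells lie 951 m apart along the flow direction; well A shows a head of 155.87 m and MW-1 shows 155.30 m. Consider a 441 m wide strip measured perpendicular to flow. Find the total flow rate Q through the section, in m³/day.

Flow is parallel to layering, so each bed carries its own Darcy discharge and the transmissivities add.
Σ(K_i·b_i) = 0.684×5.44 + 1090×12.5 + 15.9×1.87 = 13658 m²/day.
Hydraulic gradient i = (155.87 − 155.30) / 951 = 0.57 / 951 = 0.0005994.
Q = Σ(K_i·b_i) · W · i = 13658 × 441 × 0.0005994 = 3610 m³/day.

3610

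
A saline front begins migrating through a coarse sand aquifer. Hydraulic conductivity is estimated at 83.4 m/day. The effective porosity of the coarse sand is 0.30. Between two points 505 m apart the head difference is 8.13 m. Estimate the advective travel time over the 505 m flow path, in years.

Hydraulic gradient i = Δh / L = 8.13 / 505 = 0.01610.
Darcy flux q = K · i = 83.40 × 0.01610 = 1.343 m/day.
Seepage velocity v = q / n_e = 1.343 / 0.30 = 4.476 m/day.
Travel time t = L / v = 505 / 4.476 = 112.8 days = 0.3089 years.

0.309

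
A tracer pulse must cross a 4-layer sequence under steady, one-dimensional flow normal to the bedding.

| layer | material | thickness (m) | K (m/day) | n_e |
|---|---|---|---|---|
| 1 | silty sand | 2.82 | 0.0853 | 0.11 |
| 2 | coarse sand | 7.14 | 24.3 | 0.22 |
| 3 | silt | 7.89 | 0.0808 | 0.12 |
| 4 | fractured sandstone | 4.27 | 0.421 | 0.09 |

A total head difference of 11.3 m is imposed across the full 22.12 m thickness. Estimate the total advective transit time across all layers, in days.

With flow normal to the layers, continuity requires the same specific discharge q through every layer.
Σ(b_i/K_i) = 2.82/0.0853 + 7.14/24.3 + 7.89/0.0808 + 4.27/0.421 = 141.1 d.
q = Δh / Σ(b_i/K_i) = 11.3 / 141.1 = 0.08006 m/day.
In each layer the seepage velocity is v_i = q/n_i, so the layer transit time is t_i = b_i·n_i / q:
  layer 1 (silty sand): t_1 = 2.82 × 0.11 / 0.08006 = 3.875 d
  layer 2 (coarse sand): t_2 = 7.14 × 0.22 / 0.08006 = 19.62 d
  layer 3 (silt): t_3 = 7.89 × 0.12 / 0.08006 = 11.83 d
  layer 4 (fractured sandstone): t_4 = 4.27 × 0.09 / 0.08006 = 4.800 d
Total t = Σ t_i = 40.12 days.

40.1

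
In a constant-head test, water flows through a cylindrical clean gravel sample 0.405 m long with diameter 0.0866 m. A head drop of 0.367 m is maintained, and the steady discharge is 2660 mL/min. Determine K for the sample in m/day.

Cross-sectional area A = π·(d/2)² = π × (0.0866/2)² = 0.005890 m².
Convert discharge: 2660 mL/min = 4.433e-05 m³/s.
Darcy's law rearranged: K = Q·L / (A·Δh) = 4.433e-05 × 0.405 / (0.005890 × 0.367) = 0.008306 m/s = 717.6 m/day.

718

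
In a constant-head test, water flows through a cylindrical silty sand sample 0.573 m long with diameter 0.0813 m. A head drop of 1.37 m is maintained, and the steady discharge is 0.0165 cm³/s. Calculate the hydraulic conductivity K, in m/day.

0.115

Cross-sectional area A = π·(d/2)² = π × (0.0813/2)² = 0.005191 m².
Convert discharge: 0.0165 cm³/s = 1.650e-08 m³/s.
Darcy's law rearranged: K = Q·L / (A·Δh) = 1.650e-08 × 0.573 / (0.005191 × 1.37) = 1.329e-06 m/s = 0.1149 m/day.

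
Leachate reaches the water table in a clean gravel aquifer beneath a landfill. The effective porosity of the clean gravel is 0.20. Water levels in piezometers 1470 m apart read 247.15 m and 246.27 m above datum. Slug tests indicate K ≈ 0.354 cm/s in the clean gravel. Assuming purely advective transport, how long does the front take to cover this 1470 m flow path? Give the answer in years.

4.40

Convert K: 0.354 cm/s × 864 = 305.9 m/day.
Hydraulic gradient i = (247.15 − 246.27) / 1470 = 0.88 / 1470 = 0.0005986.
Darcy flux q = K · i = 305.9 × 0.0005986 = 0.1831 m/day.
Seepage velocity v = q / n_e = 0.1831 / 0.20 = 0.9155 m/day.
Travel time t = L / v = 1470 / 0.9155 = 1606 days = 4.396 years.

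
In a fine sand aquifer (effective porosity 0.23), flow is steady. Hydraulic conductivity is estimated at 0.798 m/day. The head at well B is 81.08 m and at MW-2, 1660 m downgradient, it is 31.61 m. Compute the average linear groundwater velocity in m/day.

Hydraulic gradient i = (81.08 − 31.61) / 1660 = 49.47 / 1660 = 0.02980.
Darcy flux q = K · i = 0.7980 × 0.02980 = 0.02378 m/day.
Seepage velocity v = q / n_e = 0.02378 / 0.23 = 0.1034 m/day.

0.103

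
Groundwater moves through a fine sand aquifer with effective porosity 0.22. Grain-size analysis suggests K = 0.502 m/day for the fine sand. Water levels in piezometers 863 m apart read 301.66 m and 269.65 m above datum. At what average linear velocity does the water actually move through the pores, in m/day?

0.0846

Hydraulic gradient i = (301.66 − 269.65) / 863 = 32.01 / 863 = 0.03709.
Darcy flux q = K · i = 0.5020 × 0.03709 = 0.01862 m/day.
Seepage velocity v = q / n_e = 0.01862 / 0.22 = 0.08464 m/day.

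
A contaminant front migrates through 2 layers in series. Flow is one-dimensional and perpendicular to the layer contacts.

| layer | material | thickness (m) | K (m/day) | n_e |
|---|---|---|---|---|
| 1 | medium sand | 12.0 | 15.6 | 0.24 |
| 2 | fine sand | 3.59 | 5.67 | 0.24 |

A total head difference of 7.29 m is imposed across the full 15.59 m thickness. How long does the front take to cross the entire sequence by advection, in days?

With flow normal to the layers, continuity requires the same specific discharge q through every layer.
Σ(b_i/K_i) = 12.0/15.6 + 3.59/5.67 = 1.402 d.
q = Δh / Σ(b_i/K_i) = 7.29 / 1.402 = 5.198 m/day.
In each layer the seepage velocity is v_i = q/n_i, so the layer transit time is t_i = b_i·n_i / q:
  layer 1 (medium sand): t_1 = 12.0 × 0.24 / 5.198 = 0.5540 d
  layer 2 (fine sand): t_2 = 3.59 × 0.24 / 5.198 = 0.1657 d
Total t = Σ t_i = 0.7198 days.

0.720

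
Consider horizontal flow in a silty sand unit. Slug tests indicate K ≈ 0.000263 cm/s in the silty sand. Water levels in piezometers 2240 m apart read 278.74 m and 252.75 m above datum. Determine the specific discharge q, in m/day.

0.00264

Convert K: 0.000263 cm/s × 864 = 0.2272 m/day.
Hydraulic gradient i = (278.74 − 252.75) / 2240 = 25.99 / 2240 = 0.01160.
Specific discharge q = K · i = 0.2272 × 0.01160 = 0.002636 m/day.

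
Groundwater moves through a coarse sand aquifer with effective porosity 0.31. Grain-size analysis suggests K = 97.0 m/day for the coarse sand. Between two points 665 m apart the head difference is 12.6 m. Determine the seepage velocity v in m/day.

Hydraulic gradient i = Δh / L = 12.6 / 665 = 0.01895.
Darcy flux q = K · i = 97.00 × 0.01895 = 1.838 m/day.
Seepage velocity v = q / n_e = 1.838 / 0.31 = 5.929 m/day.

5.93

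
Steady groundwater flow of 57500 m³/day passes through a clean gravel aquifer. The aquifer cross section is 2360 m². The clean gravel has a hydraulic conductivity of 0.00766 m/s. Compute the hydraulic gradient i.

0.0368

Convert K: 0.00766 m/s × 86400 = 661.8 m/day.
From Q = K·A·i, i = Q / (K·A) = 57500 / (661.8 × 2360) = 0.03681.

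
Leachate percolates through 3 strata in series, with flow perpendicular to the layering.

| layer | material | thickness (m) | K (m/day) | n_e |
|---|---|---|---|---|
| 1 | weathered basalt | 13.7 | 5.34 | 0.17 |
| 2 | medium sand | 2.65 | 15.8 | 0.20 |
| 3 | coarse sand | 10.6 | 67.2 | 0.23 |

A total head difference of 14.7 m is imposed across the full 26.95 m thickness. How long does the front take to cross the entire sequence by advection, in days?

1.04

With flow normal to the layers, continuity requires the same specific discharge q through every layer.
Σ(b_i/K_i) = 13.7/5.34 + 2.65/15.8 + 10.6/67.2 = 2.891 d.
q = Δh / Σ(b_i/K_i) = 14.7 / 2.891 = 5.085 m/day.
In each layer the seepage velocity is v_i = q/n_i, so the layer transit time is t_i = b_i·n_i / q:
  layer 1 (weathered basalt): t_1 = 13.7 × 0.17 / 5.085 = 0.4580 d
  layer 2 (medium sand): t_2 = 2.65 × 0.20 / 5.085 = 0.1042 d
  layer 3 (coarse sand): t_3 = 10.6 × 0.23 / 5.085 = 0.4795 d
Total t = Σ t_i = 1.042 days.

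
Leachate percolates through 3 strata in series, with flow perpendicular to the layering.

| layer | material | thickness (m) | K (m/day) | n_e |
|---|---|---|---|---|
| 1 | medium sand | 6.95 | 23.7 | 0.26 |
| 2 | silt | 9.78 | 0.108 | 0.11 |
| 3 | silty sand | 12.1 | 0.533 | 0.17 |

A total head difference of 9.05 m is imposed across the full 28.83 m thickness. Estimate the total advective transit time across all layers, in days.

62.0

With flow normal to the layers, continuity requires the same specific discharge q through every layer.
Σ(b_i/K_i) = 6.95/23.7 + 9.78/0.108 + 12.1/0.533 = 113.6 d.
q = Δh / Σ(b_i/K_i) = 9.05 / 113.6 = 0.07970 m/day.
In each layer the seepage velocity is v_i = q/n_i, so the layer transit time is t_i = b_i·n_i / q:
  layer 1 (medium sand): t_1 = 6.95 × 0.26 / 0.07970 = 22.67 d
  layer 2 (silt): t_2 = 9.78 × 0.11 / 0.07970 = 13.50 d
  layer 3 (silty sand): t_3 = 12.1 × 0.17 / 0.07970 = 25.81 d
Total t = Σ t_i = 61.98 days.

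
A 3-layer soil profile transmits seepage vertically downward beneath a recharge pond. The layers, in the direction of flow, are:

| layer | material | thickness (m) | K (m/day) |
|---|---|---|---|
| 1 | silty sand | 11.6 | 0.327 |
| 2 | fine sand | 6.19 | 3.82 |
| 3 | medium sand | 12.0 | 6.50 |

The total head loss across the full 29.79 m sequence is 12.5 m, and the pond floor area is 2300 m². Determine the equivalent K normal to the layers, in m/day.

Flow is perpendicular to layering, so the layers act in series and the equivalent K is the thickness-weighted harmonic mean.
Total thickness L = 11.6 + 6.19 + 12.0 = 29.79 m.
Σ(b_i/K_i) = 11.6/0.327 + 6.19/3.82 + 12.0/6.50 = 38.94 d.
K_eq = L / Σ(b_i/K_i) = 29.79 / 38.94 = 0.7650 m/day.

0.765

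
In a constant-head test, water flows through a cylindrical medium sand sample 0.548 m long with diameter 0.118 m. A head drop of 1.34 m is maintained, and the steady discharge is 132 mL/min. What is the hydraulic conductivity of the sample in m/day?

7.11

Cross-sectional area A = π·(d/2)² = π × (0.118/2)² = 0.01094 m².
Convert discharge: 132 mL/min = 2.200e-06 m³/s.
Darcy's law rearranged: K = Q·L / (A·Δh) = 2.200e-06 × 0.548 / (0.01094 × 1.34) = 8.227e-05 m/s = 7.108 m/day.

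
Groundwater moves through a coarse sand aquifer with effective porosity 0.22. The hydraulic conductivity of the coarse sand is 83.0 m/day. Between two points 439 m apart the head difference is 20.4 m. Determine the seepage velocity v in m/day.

17.5

Hydraulic gradient i = Δh / L = 20.4 / 439 = 0.04647.
Darcy flux q = K · i = 83.00 × 0.04647 = 3.857 m/day.
Seepage velocity v = q / n_e = 3.857 / 0.22 = 17.53 m/day.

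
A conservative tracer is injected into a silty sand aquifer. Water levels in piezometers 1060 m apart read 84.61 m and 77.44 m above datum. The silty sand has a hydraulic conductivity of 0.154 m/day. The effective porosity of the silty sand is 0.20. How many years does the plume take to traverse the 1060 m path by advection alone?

557

Hydraulic gradient i = (84.61 − 77.44) / 1060 = 7.17 / 1060 = 0.006764.
Darcy flux q = K · i = 0.1540 × 0.006764 = 0.001042 m/day.
Seepage velocity v = q / n_e = 0.001042 / 0.20 = 0.005208 m/day.
Travel time t = L / v = 1060 / 0.005208 = 2.035e+05 days = 557.2 years.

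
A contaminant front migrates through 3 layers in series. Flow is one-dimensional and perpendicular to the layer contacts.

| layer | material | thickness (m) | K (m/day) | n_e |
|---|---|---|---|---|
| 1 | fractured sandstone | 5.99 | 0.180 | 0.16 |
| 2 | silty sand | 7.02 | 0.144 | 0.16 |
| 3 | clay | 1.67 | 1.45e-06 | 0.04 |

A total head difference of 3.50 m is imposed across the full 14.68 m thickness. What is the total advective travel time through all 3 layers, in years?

1940

With flow normal to the layers, continuity requires the same specific discharge q through every layer.
Σ(b_i/K_i) = 5.99/0.180 + 7.02/0.144 + 1.67/1.45e-06 = 1.152e+06 d.
q = Δh / Σ(b_i/K_i) = 3.50 / 1.152e+06 = 3.039e-06 m/day.
In each layer the seepage velocity is v_i = q/n_i, so the layer transit time is t_i = b_i·n_i / q:
  layer 1 (fractured sandstone): t_1 = 5.99 × 0.16 / 3.039e-06 = 3.154e+05 d
  layer 2 (silty sand): t_2 = 7.02 × 0.16 / 3.039e-06 = 3.696e+05 d
  layer 3 (clay): t_3 = 1.67 × 0.04 / 3.039e-06 = 21983 d
Total t = Σ t_i = 7.070e+05 days = 1936 years.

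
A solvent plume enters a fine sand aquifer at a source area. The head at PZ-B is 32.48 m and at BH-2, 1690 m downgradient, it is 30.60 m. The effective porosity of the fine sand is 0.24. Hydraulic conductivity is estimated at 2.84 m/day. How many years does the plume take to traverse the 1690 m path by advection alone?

351

Hydraulic gradient i = (32.48 − 30.60) / 1690 = 1.88 / 1690 = 0.001112.
Darcy flux q = K · i = 2.840 × 0.001112 = 0.003159 m/day.
Seepage velocity v = q / n_e = 0.003159 / 0.24 = 0.01316 m/day.
Travel time t = L / v = 1690 / 0.01316 = 1.284e+05 days = 351.5 years.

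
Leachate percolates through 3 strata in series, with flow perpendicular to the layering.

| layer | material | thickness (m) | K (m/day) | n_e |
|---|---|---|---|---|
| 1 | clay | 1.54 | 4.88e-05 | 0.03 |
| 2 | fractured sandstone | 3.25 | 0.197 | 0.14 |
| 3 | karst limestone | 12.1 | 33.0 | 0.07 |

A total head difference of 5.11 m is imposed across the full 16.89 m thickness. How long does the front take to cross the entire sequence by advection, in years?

22.8

With flow normal to the layers, continuity requires the same specific discharge q through every layer.
Σ(b_i/K_i) = 1.54/4.88e-05 + 3.25/0.197 + 12.1/33.0 = 31574 d.
q = Δh / Σ(b_i/K_i) = 5.11 / 31574 = 0.0001618 m/day.
In each layer the seepage velocity is v_i = q/n_i, so the layer transit time is t_i = b_i·n_i / q:
  layer 1 (clay): t_1 = 1.54 × 0.03 / 0.0001618 = 285.5 d
  layer 2 (fractured sandstone): t_2 = 3.25 × 0.14 / 0.0001618 = 2811 d
  layer 3 (karst limestone): t_3 = 12.1 × 0.07 / 0.0001618 = 5234 d
Total t = Σ t_i = 8330 days = 22.81 years.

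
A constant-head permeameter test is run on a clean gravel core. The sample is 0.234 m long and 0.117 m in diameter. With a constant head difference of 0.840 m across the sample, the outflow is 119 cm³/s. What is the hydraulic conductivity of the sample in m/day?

Cross-sectional area A = π·(d/2)² = π × (0.117/2)² = 0.01075 m².
Convert discharge: 119 cm³/s = 0.0001190 m³/s.
Darcy's law rearranged: K = Q·L / (A·Δh) = 0.0001190 × 0.234 / (0.01075 × 0.840) = 0.003083 m/s = 266.4 m/day.

266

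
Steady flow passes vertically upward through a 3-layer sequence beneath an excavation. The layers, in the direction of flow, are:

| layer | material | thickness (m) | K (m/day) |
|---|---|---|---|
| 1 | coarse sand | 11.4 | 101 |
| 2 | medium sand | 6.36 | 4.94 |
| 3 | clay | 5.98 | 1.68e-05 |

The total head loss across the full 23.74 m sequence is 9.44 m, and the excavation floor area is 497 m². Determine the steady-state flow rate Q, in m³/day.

Flow is perpendicular to layering, so the layers act in series and the equivalent K is the thickness-weighted harmonic mean.
Total thickness L = 11.4 + 6.36 + 5.98 = 23.74 m.
Σ(b_i/K_i) = 11.4/101 + 6.36/4.94 + 5.98/1.68e-05 = 3.560e+05 d.
K_eq = L / Σ(b_i/K_i) = 23.74 / 3.560e+05 = 6.669e-05 m/day.
Q = K_eq · A · (Δh/L) = 6.669e-05 × 497 × (9.44/23.74) = 0.01318 m³/day.

0.0132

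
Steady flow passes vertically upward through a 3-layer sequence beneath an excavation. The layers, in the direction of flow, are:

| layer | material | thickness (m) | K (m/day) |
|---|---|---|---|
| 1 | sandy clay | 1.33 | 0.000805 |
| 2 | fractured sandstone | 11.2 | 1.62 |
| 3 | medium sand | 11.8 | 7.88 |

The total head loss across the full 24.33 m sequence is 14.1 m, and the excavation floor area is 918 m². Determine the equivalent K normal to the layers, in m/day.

0.0147

Flow is perpendicular to layering, so the layers act in series and the equivalent K is the thickness-weighted harmonic mean.
Total thickness L = 1.33 + 11.2 + 11.8 = 24.33 m.
Σ(b_i/K_i) = 1.33/0.000805 + 11.2/1.62 + 11.8/7.88 = 1661 d.
K_eq = L / Σ(b_i/K_i) = 24.33 / 1661 = 0.01465 m/day.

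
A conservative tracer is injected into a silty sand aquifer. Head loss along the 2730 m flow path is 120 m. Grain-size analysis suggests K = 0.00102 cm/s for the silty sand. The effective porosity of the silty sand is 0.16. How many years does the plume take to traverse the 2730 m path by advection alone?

Convert K: 0.00102 cm/s × 864 = 0.8813 m/day.
Hydraulic gradient i = Δh / L = 120 / 2730 = 0.04396.
Darcy flux q = K · i = 0.8813 × 0.04396 = 0.03874 m/day.
Seepage velocity v = q / n_e = 0.03874 / 0.16 = 0.2421 m/day.
Travel time t = L / v = 2730 / 0.2421 = 11276 days = 30.87 years.

30.9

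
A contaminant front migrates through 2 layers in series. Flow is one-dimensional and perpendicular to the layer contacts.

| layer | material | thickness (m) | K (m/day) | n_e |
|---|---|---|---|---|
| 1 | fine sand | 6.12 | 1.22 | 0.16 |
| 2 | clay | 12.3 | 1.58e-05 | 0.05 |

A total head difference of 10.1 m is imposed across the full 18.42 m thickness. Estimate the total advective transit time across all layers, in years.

With flow normal to the layers, continuity requires the same specific discharge q through every layer.
Σ(b_i/K_i) = 6.12/1.22 + 12.3/1.58e-05 = 7.785e+05 d.
q = Δh / Σ(b_i/K_i) = 10.1 / 7.785e+05 = 1.297e-05 m/day.
In each layer the seepage velocity is v_i = q/n_i, so the layer transit time is t_i = b_i·n_i / q:
  layer 1 (fine sand): t_1 = 6.12 × 0.16 / 1.297e-05 = 75475 d
  layer 2 (clay): t_2 = 12.3 × 0.05 / 1.297e-05 = 47403 d
Total t = Σ t_i = 1.229e+05 days = 336.4 years.

336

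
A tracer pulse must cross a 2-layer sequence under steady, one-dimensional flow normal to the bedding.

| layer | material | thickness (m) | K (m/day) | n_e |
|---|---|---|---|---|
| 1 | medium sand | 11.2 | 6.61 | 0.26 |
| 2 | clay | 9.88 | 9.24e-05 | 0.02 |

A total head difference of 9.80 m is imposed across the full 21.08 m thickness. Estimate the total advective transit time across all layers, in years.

With flow normal to the layers, continuity requires the same specific discharge q through every layer.
Σ(b_i/K_i) = 11.2/6.61 + 9.88/9.24e-05 = 1.069e+05 d.
q = Δh / Σ(b_i/K_i) = 9.80 / 1.069e+05 = 9.165e-05 m/day.
In each layer the seepage velocity is v_i = q/n_i, so the layer transit time is t_i = b_i·n_i / q:
  layer 1 (medium sand): t_1 = 11.2 × 0.26 / 9.165e-05 = 31773 d
  layer 2 (clay): t_2 = 9.88 × 0.02 / 9.165e-05 = 2156 d
Total t = Σ t_i = 33929 days = 92.89 years.

92.9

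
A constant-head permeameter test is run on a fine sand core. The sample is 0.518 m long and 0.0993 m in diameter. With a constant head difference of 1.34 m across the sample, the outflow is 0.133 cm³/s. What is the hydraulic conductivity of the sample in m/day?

0.574

Cross-sectional area A = π·(d/2)² = π × (0.0993/2)² = 0.007744 m².
Convert discharge: 0.133 cm³/s = 1.330e-07 m³/s.
Darcy's law rearranged: K = Q·L / (A·Δh) = 1.330e-07 × 0.518 / (0.007744 × 1.34) = 6.639e-06 m/s = 0.5736 m/day.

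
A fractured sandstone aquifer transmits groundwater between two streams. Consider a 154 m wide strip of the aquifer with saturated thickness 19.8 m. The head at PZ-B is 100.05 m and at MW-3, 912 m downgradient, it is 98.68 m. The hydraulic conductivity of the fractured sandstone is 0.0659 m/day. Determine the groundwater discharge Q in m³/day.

Cross-sectional area A = 154 × 19.8 = 3049 m².
Hydraulic gradient i = (100.05 − 98.68) / 912 = 1.37 / 912 = 0.001502.
Darcy's law: Q = K · A · i = 0.06590 × 3049 × 0.001502 = 0.3019 m³/day.

0.302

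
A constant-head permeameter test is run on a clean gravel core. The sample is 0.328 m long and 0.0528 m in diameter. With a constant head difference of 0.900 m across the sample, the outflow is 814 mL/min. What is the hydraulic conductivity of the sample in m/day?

195

Cross-sectional area A = π·(d/2)² = π × (0.0528/2)² = 0.002190 m².
Convert discharge: 814 mL/min = 1.357e-05 m³/s.
Darcy's law rearranged: K = Q·L / (A·Δh) = 1.357e-05 × 0.328 / (0.002190 × 0.900) = 0.002258 m/s = 195.1 m/day.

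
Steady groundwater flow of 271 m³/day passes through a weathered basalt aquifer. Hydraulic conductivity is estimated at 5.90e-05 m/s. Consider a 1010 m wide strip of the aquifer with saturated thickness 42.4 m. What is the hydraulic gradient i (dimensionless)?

Convert K: 5.90e-05 m/s × 86400 = 5.098 m/day.
Cross-sectional area A = 1010 × 42.4 = 42824 m².
From Q = K·A·i, i = Q / (K·A) = 271 / (5.098 × 42824) = 0.001241.

0.00124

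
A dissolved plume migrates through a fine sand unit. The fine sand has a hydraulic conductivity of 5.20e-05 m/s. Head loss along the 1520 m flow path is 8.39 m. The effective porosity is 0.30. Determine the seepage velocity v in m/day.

0.0827

Convert K: 5.20e-05 m/s × 86400 = 4.493 m/day.
Hydraulic gradient i = Δh / L = 8.39 / 1520 = 0.005520.
Darcy flux q = K · i = 4.493 × 0.005520 = 0.02480 m/day.
Seepage velocity v = q / n_e = 0.02480 / 0.30 = 0.08266 m/day.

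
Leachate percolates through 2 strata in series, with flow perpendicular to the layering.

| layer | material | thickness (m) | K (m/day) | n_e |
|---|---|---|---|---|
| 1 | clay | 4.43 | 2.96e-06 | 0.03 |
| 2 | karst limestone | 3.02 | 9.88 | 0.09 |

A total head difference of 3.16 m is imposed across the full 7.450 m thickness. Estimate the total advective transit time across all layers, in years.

525

With flow normal to the layers, continuity requires the same specific discharge q through every layer.
Σ(b_i/K_i) = 4.43/2.96e-06 + 3.02/9.88 = 1.497e+06 d.
q = Δh / Σ(b_i/K_i) = 3.16 / 1.497e+06 = 2.111e-06 m/day.
In each layer the seepage velocity is v_i = q/n_i, so the layer transit time is t_i = b_i·n_i / q:
  layer 1 (clay): t_1 = 4.43 × 0.03 / 2.111e-06 = 62943 d
  layer 2 (karst limestone): t_2 = 3.02 × 0.09 / 2.111e-06 = 1.287e+05 d
Total t = Σ t_i = 1.917e+05 days = 524.8 years.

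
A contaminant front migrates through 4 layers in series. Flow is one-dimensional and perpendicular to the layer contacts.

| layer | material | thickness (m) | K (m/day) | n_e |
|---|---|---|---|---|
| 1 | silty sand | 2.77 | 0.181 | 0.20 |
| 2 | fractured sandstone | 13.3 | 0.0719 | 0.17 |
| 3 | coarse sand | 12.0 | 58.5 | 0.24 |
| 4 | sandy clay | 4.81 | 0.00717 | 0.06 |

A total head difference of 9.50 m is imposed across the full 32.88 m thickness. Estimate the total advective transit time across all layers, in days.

With flow normal to the layers, continuity requires the same specific discharge q through every layer.
Σ(b_i/K_i) = 2.77/0.181 + 13.3/0.0719 + 12.0/58.5 + 4.81/0.00717 = 871.3 d.
q = Δh / Σ(b_i/K_i) = 9.50 / 871.3 = 0.01090 m/day.
In each layer the seepage velocity is v_i = q/n_i, so the layer transit time is t_i = b_i·n_i / q:
  layer 1 (silty sand): t_1 = 2.77 × 0.20 / 0.01090 = 50.81 d
  layer 2 (fractured sandstone): t_2 = 13.3 × 0.17 / 0.01090 = 207.4 d
  layer 3 (coarse sand): t_3 = 12.0 × 0.24 / 0.01090 = 264.2 d
  layer 4 (sandy clay): t_4 = 4.81 × 0.06 / 0.01090 = 26.47 d
Total t = Σ t_i = 548.8 days.

549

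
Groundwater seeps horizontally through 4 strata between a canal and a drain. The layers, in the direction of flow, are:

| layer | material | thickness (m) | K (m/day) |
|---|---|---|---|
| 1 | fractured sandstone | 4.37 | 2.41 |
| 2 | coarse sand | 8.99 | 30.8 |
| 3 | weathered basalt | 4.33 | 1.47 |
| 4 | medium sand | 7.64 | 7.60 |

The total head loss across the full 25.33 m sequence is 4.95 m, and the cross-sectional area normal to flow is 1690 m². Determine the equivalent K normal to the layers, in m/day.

Flow is perpendicular to layering, so the layers act in series and the equivalent K is the thickness-weighted harmonic mean.
Total thickness L = 4.37 + 8.99 + 4.33 + 7.64 = 25.33 m.
Σ(b_i/K_i) = 4.37/2.41 + 8.99/30.8 + 4.33/1.47 + 7.64/7.60 = 6.056 d.
K_eq = L / Σ(b_i/K_i) = 25.33 / 6.056 = 4.183 m/day.

4.18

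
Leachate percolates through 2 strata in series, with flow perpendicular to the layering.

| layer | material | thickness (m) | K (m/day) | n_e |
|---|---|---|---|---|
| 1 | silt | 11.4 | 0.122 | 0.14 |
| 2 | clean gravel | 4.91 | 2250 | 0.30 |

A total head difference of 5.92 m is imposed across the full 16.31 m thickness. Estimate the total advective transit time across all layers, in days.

48.4

With flow normal to the layers, continuity requires the same specific discharge q through every layer.
Σ(b_i/K_i) = 11.4/0.122 + 4.91/2250 = 93.44 d.
q = Δh / Σ(b_i/K_i) = 5.92 / 93.44 = 0.06335 m/day.
In each layer the seepage velocity is v_i = q/n_i, so the layer transit time is t_i = b_i·n_i / q:
  layer 1 (silt): t_1 = 11.4 × 0.14 / 0.06335 = 25.19 d
  layer 2 (clean gravel): t_2 = 4.91 × 0.30 / 0.06335 = 23.25 d
Total t = Σ t_i = 48.44 days.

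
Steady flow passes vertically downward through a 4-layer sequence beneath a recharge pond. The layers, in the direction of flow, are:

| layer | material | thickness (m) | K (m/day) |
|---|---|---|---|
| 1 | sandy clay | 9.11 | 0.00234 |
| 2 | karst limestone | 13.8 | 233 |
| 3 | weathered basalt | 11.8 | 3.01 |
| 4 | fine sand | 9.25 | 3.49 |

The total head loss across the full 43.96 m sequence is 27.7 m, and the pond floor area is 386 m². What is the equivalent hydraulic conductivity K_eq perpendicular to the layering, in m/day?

0.0113

Flow is perpendicular to layering, so the layers act in series and the equivalent K is the thickness-weighted harmonic mean.
Total thickness L = 9.11 + 13.8 + 11.8 + 9.25 = 43.96 m.
Σ(b_i/K_i) = 9.11/0.00234 + 13.8/233 + 11.8/3.01 + 9.25/3.49 = 3900 d.
K_eq = L / Σ(b_i/K_i) = 43.96 / 3900 = 0.01127 m/day.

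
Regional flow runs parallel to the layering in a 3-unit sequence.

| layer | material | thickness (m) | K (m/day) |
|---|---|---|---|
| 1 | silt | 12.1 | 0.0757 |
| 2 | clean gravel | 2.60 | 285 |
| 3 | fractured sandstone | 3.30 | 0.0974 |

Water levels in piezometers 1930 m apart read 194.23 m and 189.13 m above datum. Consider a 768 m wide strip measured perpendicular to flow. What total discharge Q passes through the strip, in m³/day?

1510

Flow is parallel to layering, so each bed carries its own Darcy discharge and the transmissivities add.
Σ(K_i·b_i) = 0.0757×12.1 + 285×2.60 + 0.0974×3.30 = 742.2 m²/day.
Hydraulic gradient i = (194.23 − 189.13) / 1930 = 5.1 / 1930 = 0.002642.
Q = Σ(K_i·b_i) · W · i = 742.2 × 768 × 0.002642 = 1506 m³/day.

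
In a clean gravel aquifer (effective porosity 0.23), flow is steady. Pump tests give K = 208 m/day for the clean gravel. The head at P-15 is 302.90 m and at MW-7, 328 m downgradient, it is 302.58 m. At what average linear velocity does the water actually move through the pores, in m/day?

0.882

Hydraulic gradient i = (302.90 − 302.58) / 328 = 0.32 / 328 = 0.0009756.
Darcy flux q = K · i = 208.0 × 0.0009756 = 0.2029 m/day.
Seepage velocity v = q / n_e = 0.2029 / 0.23 = 0.8823 m/day.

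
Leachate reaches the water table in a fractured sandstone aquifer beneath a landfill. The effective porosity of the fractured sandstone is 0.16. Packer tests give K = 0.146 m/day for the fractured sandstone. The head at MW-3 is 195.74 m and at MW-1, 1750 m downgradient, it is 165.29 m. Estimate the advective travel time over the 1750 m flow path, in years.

Hydraulic gradient i = (195.74 − 165.29) / 1750 = 30.45 / 1750 = 0.01740.
Darcy flux q = K · i = 0.1460 × 0.01740 = 0.002540 m/day.
Seepage velocity v = q / n_e = 0.002540 / 0.16 = 0.01588 m/day.
Travel time t = L / v = 1750 / 0.01588 = 1.102e+05 days = 301.8 years.

302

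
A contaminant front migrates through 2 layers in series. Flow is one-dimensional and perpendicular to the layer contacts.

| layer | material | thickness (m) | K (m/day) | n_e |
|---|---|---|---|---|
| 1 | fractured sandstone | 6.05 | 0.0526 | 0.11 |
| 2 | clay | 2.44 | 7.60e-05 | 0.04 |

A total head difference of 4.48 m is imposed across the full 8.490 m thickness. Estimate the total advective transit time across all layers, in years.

With flow normal to the layers, continuity requires the same specific discharge q through every layer.
Σ(b_i/K_i) = 6.05/0.0526 + 2.44/7.60e-05 = 32220 d.
q = Δh / Σ(b_i/K_i) = 4.48 / 32220 = 0.0001390 m/day.
In each layer the seepage velocity is v_i = q/n_i, so the layer transit time is t_i = b_i·n_i / q:
  layer 1 (fractured sandstone): t_1 = 6.05 × 0.11 / 0.0001390 = 4786 d
  layer 2 (clay): t_2 = 2.44 × 0.04 / 0.0001390 = 701.9 d
Total t = Σ t_i = 5488 days = 15.03 years.

15.0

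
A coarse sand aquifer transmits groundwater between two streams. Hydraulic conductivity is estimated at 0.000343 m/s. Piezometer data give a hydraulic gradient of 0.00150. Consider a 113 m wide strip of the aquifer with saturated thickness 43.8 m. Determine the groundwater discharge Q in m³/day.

220

Convert K: 0.000343 m/s × 86400 = 29.64 m/day.
Cross-sectional area A = 113 × 43.8 = 4949 m².
Hydraulic gradient i = 0.00150.
Darcy's law: Q = K · A · i = 29.64 × 4949 × 0.001500 = 220.0 m³/day.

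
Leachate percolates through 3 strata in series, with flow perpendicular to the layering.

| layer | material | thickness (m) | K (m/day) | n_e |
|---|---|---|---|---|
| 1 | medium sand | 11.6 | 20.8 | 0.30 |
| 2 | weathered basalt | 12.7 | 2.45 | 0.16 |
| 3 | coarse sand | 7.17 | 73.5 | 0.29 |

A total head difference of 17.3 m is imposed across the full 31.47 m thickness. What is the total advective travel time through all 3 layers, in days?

2.56

With flow normal to the layers, continuity requires the same specific discharge q through every layer.
Σ(b_i/K_i) = 11.6/20.8 + 12.7/2.45 + 7.17/73.5 = 5.839 d.
q = Δh / Σ(b_i/K_i) = 17.3 / 5.839 = 2.963 m/day.
In each layer the seepage velocity is v_i = q/n_i, so the layer transit time is t_i = b_i·n_i / q:
  layer 1 (medium sand): t_1 = 11.6 × 0.30 / 2.963 = 1.175 d
  layer 2 (weathered basalt): t_2 = 12.7 × 0.16 / 2.963 = 0.6858 d
  layer 3 (coarse sand): t_3 = 7.17 × 0.29 / 2.963 = 0.7018 d
Total t = Σ t_i = 2.562 days.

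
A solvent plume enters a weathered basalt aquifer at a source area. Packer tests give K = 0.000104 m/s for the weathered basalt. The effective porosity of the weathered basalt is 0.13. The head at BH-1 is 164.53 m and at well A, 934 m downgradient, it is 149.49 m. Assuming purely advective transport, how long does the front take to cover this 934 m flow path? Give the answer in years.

Convert K: 0.000104 m/s × 86400 = 8.986 m/day.
Hydraulic gradient i = (164.53 − 149.49) / 934 = 15.04 / 934 = 0.01610.
Darcy flux q = K · i = 8.986 × 0.01610 = 0.1447 m/day.
Seepage velocity v = q / n_e = 0.1447 / 0.13 = 1.113 m/day.
Travel time t = L / v = 934 / 1.113 = 839.2 days = 2.297 years.

2.30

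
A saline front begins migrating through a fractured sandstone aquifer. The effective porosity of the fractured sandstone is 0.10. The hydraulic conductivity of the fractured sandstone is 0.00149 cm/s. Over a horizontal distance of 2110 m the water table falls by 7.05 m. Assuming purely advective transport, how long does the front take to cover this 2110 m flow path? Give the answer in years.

134

Convert K: 0.00149 cm/s × 864 = 1.287 m/day.
Hydraulic gradient i = Δh / L = 7.05 / 2110 = 0.003341.
Darcy flux q = K · i = 1.287 × 0.003341 = 0.004301 m/day.
Seepage velocity v = q / n_e = 0.004301 / 0.10 = 0.04301 m/day.
Travel time t = L / v = 2110 / 0.04301 = 49054 days = 134.3 years.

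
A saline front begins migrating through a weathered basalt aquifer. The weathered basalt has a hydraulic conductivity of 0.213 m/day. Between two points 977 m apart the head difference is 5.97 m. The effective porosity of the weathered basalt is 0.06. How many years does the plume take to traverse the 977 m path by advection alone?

Hydraulic gradient i = Δh / L = 5.97 / 977 = 0.006111.
Darcy flux q = K · i = 0.2130 × 0.006111 = 0.001302 m/day.
Seepage velocity v = q / n_e = 0.001302 / 0.06 = 0.02169 m/day.
Travel time t = L / v = 977 / 0.02169 = 45039 days = 123.3 years.

123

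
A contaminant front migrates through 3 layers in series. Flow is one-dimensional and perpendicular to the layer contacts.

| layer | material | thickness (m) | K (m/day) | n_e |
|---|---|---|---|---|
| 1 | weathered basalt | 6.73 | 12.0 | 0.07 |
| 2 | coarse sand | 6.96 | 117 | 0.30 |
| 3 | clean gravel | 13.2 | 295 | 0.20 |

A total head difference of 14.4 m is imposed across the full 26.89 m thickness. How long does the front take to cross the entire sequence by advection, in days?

0.240

With flow normal to the layers, continuity requires the same specific discharge q through every layer.
Σ(b_i/K_i) = 6.73/12.0 + 6.96/117 + 13.2/295 = 0.6651 d.
q = Δh / Σ(b_i/K_i) = 14.4 / 0.6651 = 21.65 m/day.
In each layer the seepage velocity is v_i = q/n_i, so the layer transit time is t_i = b_i·n_i / q:
  layer 1 (weathered basalt): t_1 = 6.73 × 0.07 / 21.65 = 0.02176 d
  layer 2 (coarse sand): t_2 = 6.96 × 0.30 / 21.65 = 0.09643 d
  layer 3 (clean gravel): t_3 = 13.2 × 0.20 / 21.65 = 0.1219 d
Total t = Σ t_i = 0.2401 days.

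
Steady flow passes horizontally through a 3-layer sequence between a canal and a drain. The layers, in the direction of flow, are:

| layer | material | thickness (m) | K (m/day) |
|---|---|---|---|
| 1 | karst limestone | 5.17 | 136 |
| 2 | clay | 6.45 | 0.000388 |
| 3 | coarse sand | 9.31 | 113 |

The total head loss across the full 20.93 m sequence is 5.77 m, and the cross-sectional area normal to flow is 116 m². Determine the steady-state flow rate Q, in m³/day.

0.0403

Flow is perpendicular to layering, so the layers act in series and the equivalent K is the thickness-weighted harmonic mean.
Total thickness L = 5.17 + 6.45 + 9.31 = 20.93 m.
Σ(b_i/K_i) = 5.17/136 + 6.45/0.000388 + 9.31/113 = 16624 d.
K_eq = L / Σ(b_i/K_i) = 20.93 / 16624 = 0.001259 m/day.
Q = K_eq · A · (Δh/L) = 0.001259 × 116 × (5.77/20.93) = 0.04026 m³/day.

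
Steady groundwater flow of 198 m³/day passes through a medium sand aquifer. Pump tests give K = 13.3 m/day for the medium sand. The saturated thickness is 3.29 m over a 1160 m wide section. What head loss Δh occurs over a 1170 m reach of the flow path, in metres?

Cross-sectional area A = 1160 × 3.29 = 3816 m².
From Q = K·A·i, i = Q / (K·A) = 198 / (13.30 × 3816) = 0.003901.
Head loss Δh = i · L = 0.003901 × 1170 = 4.564 m.

4.56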